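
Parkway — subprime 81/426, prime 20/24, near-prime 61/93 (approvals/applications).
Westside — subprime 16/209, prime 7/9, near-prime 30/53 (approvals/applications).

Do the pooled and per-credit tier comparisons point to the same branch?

Subprime: Parkway 81/426 = 19.0%, Westside 16/209 = 7.7% → Parkway
Prime: Parkway 20/24 = 83.3%, Westside 7/9 = 77.8% → Parkway
Near-prime: Parkway 61/93 = 65.6%, Westside 30/53 = 56.6% → Parkway
Overall: Parkway 162/543 = 29.8%, Westside 53/271 = 19.6% → Parkway
Parkway wins overall and in every credit group — no reversal.

Yes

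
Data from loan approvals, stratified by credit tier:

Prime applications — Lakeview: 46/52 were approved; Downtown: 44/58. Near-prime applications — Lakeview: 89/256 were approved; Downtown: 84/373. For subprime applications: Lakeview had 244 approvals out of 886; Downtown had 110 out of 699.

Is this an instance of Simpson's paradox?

Prime: Lakeview 46/52 = 88.5%, Downtown 44/58 = 75.9% → Lakeview
Near-prime: Lakeview 89/256 = 34.8%, Downtown 84/373 = 22.5% → Lakeview
Subprime: Lakeview 244/886 = 27.5%, Downtown 110/699 = 15.7% → Lakeview
Overall: Lakeview 379/1194 = 31.7%, Downtown 238/1130 = 21.1% → Lakeview
Lakeview wins overall and in every credit group — no reversal.

No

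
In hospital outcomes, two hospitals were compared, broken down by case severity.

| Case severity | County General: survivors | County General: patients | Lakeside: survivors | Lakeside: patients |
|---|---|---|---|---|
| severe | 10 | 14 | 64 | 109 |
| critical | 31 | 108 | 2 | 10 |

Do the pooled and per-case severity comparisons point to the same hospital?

No

Severe: County General 10/14 = 71.4%, Lakeside 64/109 = 58.7% → County General
Critical: County General 31/108 = 28.7%, Lakeside 2/10 = 20.0% → County General
Overall: County General 41/122 = 33.6%, Lakeside 66/119 = 55.5% → Lakeside
County General wins each case group but Lakeside wins overall — the comparison reverses. County General's patients skew toward critical, which has a lower base rate.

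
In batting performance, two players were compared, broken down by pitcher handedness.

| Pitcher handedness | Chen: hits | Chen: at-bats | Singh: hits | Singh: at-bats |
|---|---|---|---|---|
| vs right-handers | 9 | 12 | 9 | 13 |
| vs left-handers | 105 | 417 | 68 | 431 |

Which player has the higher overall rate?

Chen

Vs right-handers: Chen 9/12 = 75.0%, Singh 9/13 = 69.2% → Chen
Vs left-handers: Chen 105/417 = 25.2%, Singh 68/431 = 15.8% → Chen
Overall: Chen 114/429 = 26.6%, Singh 77/444 = 17.3% → Chen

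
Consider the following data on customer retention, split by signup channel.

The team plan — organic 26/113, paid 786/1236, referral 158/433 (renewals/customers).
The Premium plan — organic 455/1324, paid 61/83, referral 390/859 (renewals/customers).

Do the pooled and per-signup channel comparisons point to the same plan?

Organic: the team plan 26/113 = 23.0%, the Premium plan 455/1324 = 34.4% → the Premium plan
Paid: the team plan 786/1236 = 63.6%, the Premium plan 61/83 = 73.5% → the Premium plan
Referral: the team plan 158/433 = 36.5%, the Premium plan 390/859 = 45.4% → the Premium plan
Overall: the team plan 970/1782 = 54.4%, the Premium plan 906/2266 = 40.0% → the team plan
The Premium plan wins each signup group but the team plan wins overall — the comparison reverses. The Premium plan's customers skew toward organic, which has a lower base rate.

No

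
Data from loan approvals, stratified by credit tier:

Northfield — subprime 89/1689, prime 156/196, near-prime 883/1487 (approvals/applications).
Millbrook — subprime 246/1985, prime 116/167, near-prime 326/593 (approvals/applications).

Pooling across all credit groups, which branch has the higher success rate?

Northfield

Subprime: Northfield 89/1689 = 5.3%, Millbrook 246/1985 = 12.4% → Millbrook
Prime: Northfield 156/196 = 79.6%, Millbrook 116/167 = 69.5% → Northfield
Near-prime: Northfield 883/1487 = 59.4%, Millbrook 326/593 = 55.0% → Northfield
Overall: Northfield 1128/3372 = 33.5%, Millbrook 688/2745 = 25.1% → Northfield
(Neither sweeps every credit group, but Northfield has the higher pooled rate.)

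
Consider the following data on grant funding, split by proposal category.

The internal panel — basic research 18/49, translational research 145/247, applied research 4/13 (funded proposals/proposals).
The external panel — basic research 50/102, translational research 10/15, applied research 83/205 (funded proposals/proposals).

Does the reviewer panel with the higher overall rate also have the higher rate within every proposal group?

Basic research: the internal panel 18/49 = 36.7%, the external panel 50/102 = 49.0% → the external panel
Translational research: the internal panel 145/247 = 58.7%, the external panel 10/15 = 66.7% → the external panel
Applied research: the internal panel 4/13 = 30.8%, the external panel 83/205 = 40.5% → the external panel
Overall: the internal panel 167/309 = 54.0%, the external panel 143/322 = 44.4% → the internal panel
The external panel wins each proposal group but the internal panel wins overall — the comparison reverses. The external panel's proposals skew toward applied research, which has a lower base rate.

No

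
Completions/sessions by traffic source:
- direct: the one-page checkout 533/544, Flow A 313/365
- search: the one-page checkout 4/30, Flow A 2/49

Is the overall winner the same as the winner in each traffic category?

Direct: the one-page checkout 533/544 = 98.0%, Flow A 313/365 = 85.8% → the one-page checkout
Search: the one-page checkout 4/30 = 13.3%, Flow A 2/49 = 4.1% → the one-page checkout
Overall: the one-page checkout 537/574 = 93.6%, Flow A 315/414 = 76.1% → the one-page checkout
The one-page checkout wins overall and in every traffic group — no reversal.

Yes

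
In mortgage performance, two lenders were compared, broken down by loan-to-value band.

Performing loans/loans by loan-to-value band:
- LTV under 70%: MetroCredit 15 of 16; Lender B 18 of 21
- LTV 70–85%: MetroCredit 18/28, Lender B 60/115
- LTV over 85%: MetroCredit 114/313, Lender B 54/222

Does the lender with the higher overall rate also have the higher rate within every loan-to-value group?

LTV under 70%: MetroCredit 15/16 = 93.8%, Lender B 18/21 = 85.7% → MetroCredit
LTV 70–85%: MetroCredit 18/28 = 64.3%, Lender B 60/115 = 52.2% → MetroCredit
LTV over 85%: MetroCredit 114/313 = 36.4%, Lender B 54/222 = 24.3% → MetroCredit
Overall: MetroCredit 147/357 = 41.2%, Lender B 132/358 = 36.9% → MetroCredit
MetroCredit wins overall and in every loan-to-value group — no reversal.

Yes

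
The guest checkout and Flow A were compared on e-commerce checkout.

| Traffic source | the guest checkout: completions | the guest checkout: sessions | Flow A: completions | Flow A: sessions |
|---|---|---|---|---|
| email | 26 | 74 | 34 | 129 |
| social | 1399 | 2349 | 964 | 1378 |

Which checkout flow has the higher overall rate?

Email: the guest checkout 26/74 = 35.1%, Flow A 34/129 = 26.4% → the guest checkout
Social: the guest checkout 1399/2349 = 59.6%, Flow A 964/1378 = 70.0% → Flow A
Overall: the guest checkout 1425/2423 = 58.8%, Flow A 998/1507 = 66.2% → Flow A
(Neither sweeps every traffic group, but Flow A has the higher pooled rate.)

Flow A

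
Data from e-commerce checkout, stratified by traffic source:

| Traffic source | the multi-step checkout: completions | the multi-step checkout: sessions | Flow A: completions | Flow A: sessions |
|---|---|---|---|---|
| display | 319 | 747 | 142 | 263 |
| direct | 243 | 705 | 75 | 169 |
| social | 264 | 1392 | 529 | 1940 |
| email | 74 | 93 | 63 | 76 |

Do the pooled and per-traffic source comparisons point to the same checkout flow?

Display: the multi-step checkout 319/747 = 42.7%, Flow A 142/263 = 54.0% → Flow A
Direct: the multi-step checkout 243/705 = 34.5%, Flow A 75/169 = 44.4% → Flow A
Social: the multi-step checkout 264/1392 = 19.0%, Flow A 529/1940 = 27.3% → Flow A
Email: the multi-step checkout 74/93 = 79.6%, Flow A 63/76 = 82.9% → Flow A
Overall: the multi-step checkout 900/2937 = 30.6%, Flow A 809/2448 = 33.0% → Flow A
Flow A wins overall and in every traffic group — no reversal.

Yes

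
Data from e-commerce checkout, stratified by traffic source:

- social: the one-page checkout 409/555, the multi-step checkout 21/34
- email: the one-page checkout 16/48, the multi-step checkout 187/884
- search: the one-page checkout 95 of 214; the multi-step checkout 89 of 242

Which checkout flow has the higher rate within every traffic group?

the one-page checkout

Social: the one-page checkout 409/555 = 73.7%, the multi-step checkout 21/34 = 61.8% → the one-page checkout
Email: the one-page checkout 16/48 = 33.3%, the multi-step checkout 187/884 = 21.2% → the one-page checkout
Search: the one-page checkout 95/214 = 44.4%, the multi-step checkout 89/242 = 36.8% → the one-page checkout
The one-page checkout has the higher rate in all 3 groups.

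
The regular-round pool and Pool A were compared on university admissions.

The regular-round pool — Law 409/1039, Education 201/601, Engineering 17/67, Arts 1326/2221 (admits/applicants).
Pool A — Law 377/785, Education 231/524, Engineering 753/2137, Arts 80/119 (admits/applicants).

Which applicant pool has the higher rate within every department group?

Pool A

Law: the regular-round pool 409/1039 = 39.4%, Pool A 377/785 = 48.0% → Pool A
Education: the regular-round pool 201/601 = 33.4%, Pool A 231/524 = 44.1% → Pool A
Engineering: the regular-round pool 17/67 = 25.4%, Pool A 753/2137 = 35.2% → Pool A
Arts: the regular-round pool 1326/2221 = 59.7%, Pool A 80/119 = 67.2% → Pool A
Pool A has the higher rate in all 4 groups.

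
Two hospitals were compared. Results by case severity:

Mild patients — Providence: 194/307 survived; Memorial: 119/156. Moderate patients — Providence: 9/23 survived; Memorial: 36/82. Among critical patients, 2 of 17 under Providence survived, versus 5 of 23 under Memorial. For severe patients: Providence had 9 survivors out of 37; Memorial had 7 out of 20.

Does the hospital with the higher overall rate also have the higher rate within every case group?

Mild: Providence 194/307 = 63.2%, Memorial 119/156 = 76.3% → Memorial
Moderate: Providence 9/23 = 39.1%, Memorial 36/82 = 43.9% → Memorial
Critical: Providence 2/17 = 11.8%, Memorial 5/23 = 21.7% → Memorial
Severe: Providence 9/37 = 24.3%, Memorial 7/20 = 35.0% → Memorial
Overall: Providence 214/384 = 55.7%, Memorial 167/281 = 59.4% → Memorial
Memorial wins overall and in every case group — no reversal.

Yes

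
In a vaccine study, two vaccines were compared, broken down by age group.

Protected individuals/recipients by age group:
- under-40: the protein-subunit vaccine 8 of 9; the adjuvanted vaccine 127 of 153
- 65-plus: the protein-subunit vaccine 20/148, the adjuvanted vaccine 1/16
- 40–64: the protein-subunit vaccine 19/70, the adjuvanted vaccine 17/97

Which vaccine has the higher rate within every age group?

Under-40: the protein-subunit vaccine 8/9 = 88.9%, the adjuvanted vaccine 127/153 = 83.0% → the protein-subunit vaccine
65-plus: the protein-subunit vaccine 20/148 = 13.5%, the adjuvanted vaccine 1/16 = 6.2% → the protein-subunit vaccine
40–64: the protein-subunit vaccine 19/70 = 27.1%, the adjuvanted vaccine 17/97 = 17.5% → the protein-subunit vaccine
The protein-subunit vaccine has the higher rate in all 3 groups.

the protein-subunit vaccine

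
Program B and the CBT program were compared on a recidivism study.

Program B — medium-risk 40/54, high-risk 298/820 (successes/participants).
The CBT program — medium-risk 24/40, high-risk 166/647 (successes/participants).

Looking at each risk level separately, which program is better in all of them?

Medium-risk: Program B 40/54 = 74.1%, the CBT program 24/40 = 60.0% → Program B
High-risk: Program B 298/820 = 36.3%, the CBT program 166/647 = 25.7% → Program B
Program B has the higher rate in both groups.

Program B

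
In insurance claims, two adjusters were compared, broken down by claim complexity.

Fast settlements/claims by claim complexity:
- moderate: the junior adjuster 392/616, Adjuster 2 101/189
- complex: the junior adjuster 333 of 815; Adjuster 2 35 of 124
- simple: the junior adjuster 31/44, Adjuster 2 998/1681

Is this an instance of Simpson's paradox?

Yes

Moderate: the junior adjuster 392/616 = 63.6%, Adjuster 2 101/189 = 53.4% → the junior adjuster
Complex: the junior adjuster 333/815 = 40.9%, Adjuster 2 35/124 = 28.2% → the junior adjuster
Simple: the junior adjuster 31/44 = 70.5%, Adjuster 2 998/1681 = 59.4% → the junior adjuster
Overall: the junior adjuster 756/1475 = 51.3%, Adjuster 2 1134/1994 = 56.9% → Adjuster 2
The junior adjuster wins each claim group but Adjuster 2 wins overall — the comparison reverses. The junior adjuster's claims skew toward complex, which has a lower base rate.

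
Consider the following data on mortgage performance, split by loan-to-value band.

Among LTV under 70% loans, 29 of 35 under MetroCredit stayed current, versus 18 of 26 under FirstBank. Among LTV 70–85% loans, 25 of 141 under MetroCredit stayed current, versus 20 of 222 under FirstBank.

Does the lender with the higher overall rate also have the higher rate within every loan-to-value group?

LTV under 70%: MetroCredit 29/35 = 82.9%, FirstBank 18/26 = 69.2% → MetroCredit
LTV 70–85%: MetroCredit 25/141 = 17.7%, FirstBank 20/222 = 9.0% → MetroCredit
Overall: MetroCredit 54/176 = 30.7%, FirstBank 38/248 = 15.3% → MetroCredit
MetroCredit wins overall and in every loan-to-value group — no reversal.

Yes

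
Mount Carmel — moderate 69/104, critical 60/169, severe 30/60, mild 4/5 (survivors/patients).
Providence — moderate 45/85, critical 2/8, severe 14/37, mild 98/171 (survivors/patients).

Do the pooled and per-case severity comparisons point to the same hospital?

No

Moderate: Mount Carmel 69/104 = 66.3%, Providence 45/85 = 52.9% → Mount Carmel
Critical: Mount Carmel 60/169 = 35.5%, Providence 2/8 = 25.0% → Mount Carmel
Severe: Mount Carmel 30/60 = 50.0%, Providence 14/37 = 37.8% → Mount Carmel
Mild: Mount Carmel 4/5 = 80.0%, Providence 98/171 = 57.3% → Mount Carmel
Overall: Mount Carmel 163/338 = 48.2%, Providence 159/301 = 52.8% → Providence
Mount Carmel wins each case group but Providence wins overall — the comparison reverses. Mount Carmel's patients skew toward critical, which has a lower base rate.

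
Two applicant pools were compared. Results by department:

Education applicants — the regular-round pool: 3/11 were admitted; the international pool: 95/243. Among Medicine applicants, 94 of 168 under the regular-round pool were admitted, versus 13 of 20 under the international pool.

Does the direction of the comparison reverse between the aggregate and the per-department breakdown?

Yes

Education: the regular-round pool 3/11 = 27.3%, the international pool 95/243 = 39.1% → the international pool
Medicine: the regular-round pool 94/168 = 56.0%, the international pool 13/20 = 65.0% → the international pool
Overall: the regular-round pool 97/179 = 54.2%, the international pool 108/263 = 41.1% → the regular-round pool
The international pool wins each department group but the regular-round pool wins overall — the comparison reverses. The international pool's applicants skew toward Education, which has a lower base rate.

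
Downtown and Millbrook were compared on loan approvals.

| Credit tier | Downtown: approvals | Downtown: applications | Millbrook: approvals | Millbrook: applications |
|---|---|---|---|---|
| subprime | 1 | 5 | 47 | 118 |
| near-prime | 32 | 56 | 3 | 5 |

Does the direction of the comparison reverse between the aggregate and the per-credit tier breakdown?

Yes

Subprime: Downtown 1/5 = 20.0%, Millbrook 47/118 = 39.8% → Millbrook
Near-prime: Downtown 32/56 = 57.1%, Millbrook 3/5 = 60.0% → Millbrook
Overall: Downtown 33/61 = 54.1%, Millbrook 50/123 = 40.7% → Downtown
Millbrook wins each credit group but Downtown wins overall — the comparison reverses. Millbrook's applications skew toward subprime, which has a lower base rate.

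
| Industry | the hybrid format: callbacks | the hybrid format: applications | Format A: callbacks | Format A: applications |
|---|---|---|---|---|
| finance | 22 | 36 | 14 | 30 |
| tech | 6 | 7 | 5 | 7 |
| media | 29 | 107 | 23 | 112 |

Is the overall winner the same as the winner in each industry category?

Yes

Finance: the hybrid format 22/36 = 61.1%, Format A 14/30 = 46.7% → the hybrid format
Tech: the hybrid format 6/7 = 85.7%, Format A 5/7 = 71.4% → the hybrid format
Media: the hybrid format 29/107 = 27.1%, Format A 23/112 = 20.5% → the hybrid format
Overall: the hybrid format 57/150 = 38.0%, Format A 42/149 = 28.2% → the hybrid format
The hybrid format wins overall and in every industry group — no reversal.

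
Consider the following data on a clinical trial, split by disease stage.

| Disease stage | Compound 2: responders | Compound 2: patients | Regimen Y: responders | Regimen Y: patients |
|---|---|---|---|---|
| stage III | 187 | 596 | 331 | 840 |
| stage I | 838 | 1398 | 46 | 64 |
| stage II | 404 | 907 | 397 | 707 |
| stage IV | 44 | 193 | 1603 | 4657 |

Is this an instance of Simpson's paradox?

Stage III: Compound 2 187/596 = 31.4%, Regimen Y 331/840 = 39.4% → Regimen Y
Stage I: Compound 2 838/1398 = 59.9%, Regimen Y 46/64 = 71.9% → Regimen Y
Stage II: Compound 2 404/907 = 44.5%, Regimen Y 397/707 = 56.2% → Regimen Y
Stage IV: Compound 2 44/193 = 22.8%, Regimen Y 1603/4657 = 34.4% → Regimen Y
Overall: Compound 2 1473/3094 = 47.6%, Regimen Y 2377/6268 = 37.9% → Compound 2
Regimen Y wins each disease group but Compound 2 wins overall — the comparison reverses. Regimen Y's patients skew toward stage IV, which has a lower base rate.

Yes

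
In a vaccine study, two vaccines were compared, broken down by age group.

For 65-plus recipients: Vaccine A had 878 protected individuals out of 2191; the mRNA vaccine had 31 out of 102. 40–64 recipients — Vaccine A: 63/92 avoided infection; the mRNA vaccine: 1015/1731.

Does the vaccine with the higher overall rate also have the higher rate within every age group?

65-plus: Vaccine A 878/2191 = 40.1%, the mRNA vaccine 31/102 = 30.4% → Vaccine A
40–64: Vaccine A 63/92 = 68.5%, the mRNA vaccine 1015/1731 = 58.6% → Vaccine A
Overall: Vaccine A 941/2283 = 41.2%, the mRNA vaccine 1046/1833 = 57.1% → the mRNA vaccine
Vaccine A wins each age group but the mRNA vaccine wins overall — the comparison reverses. Vaccine A's recipients skew toward 65-plus, which has a lower base rate.

No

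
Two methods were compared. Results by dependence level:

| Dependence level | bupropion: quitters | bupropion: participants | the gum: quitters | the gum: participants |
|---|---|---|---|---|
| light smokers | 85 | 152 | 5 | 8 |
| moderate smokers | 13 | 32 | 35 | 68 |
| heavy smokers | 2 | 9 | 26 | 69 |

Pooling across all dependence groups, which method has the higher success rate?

bupropion

Light smokers: bupropion 85/152 = 55.9%, the gum 5/8 = 62.5% → the gum
Moderate smokers: bupropion 13/32 = 40.6%, the gum 35/68 = 51.5% → the gum
Heavy smokers: bupropion 2/9 = 22.2%, the gum 26/69 = 37.7% → the gum
Overall: bupropion 100/193 = 51.8%, the gum 66/145 = 45.5% → bupropion
(The gum wins every dependence group but bupropion wins overall — the gum's participants skew toward the low-rate heavy smokers group.)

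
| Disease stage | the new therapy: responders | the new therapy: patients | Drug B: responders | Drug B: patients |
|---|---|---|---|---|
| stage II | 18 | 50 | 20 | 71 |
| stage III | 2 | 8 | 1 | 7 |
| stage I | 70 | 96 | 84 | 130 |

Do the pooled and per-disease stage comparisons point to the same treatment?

Stage II: the new therapy 18/50 = 36.0%, Drug B 20/71 = 28.2% → the new therapy
Stage III: the new therapy 2/8 = 25.0%, Drug B 1/7 = 14.3% → the new therapy
Stage I: the new therapy 70/96 = 72.9%, Drug B 84/130 = 64.6% → the new therapy
Overall: the new therapy 90/154 = 58.4%, Drug B 105/208 = 50.5% → the new therapy
The new therapy wins overall and in every disease group — no reversal.

Yes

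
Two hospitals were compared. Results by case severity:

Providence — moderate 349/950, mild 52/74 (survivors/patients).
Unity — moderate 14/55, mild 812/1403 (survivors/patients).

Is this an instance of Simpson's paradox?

Yes

Moderate: Providence 349/950 = 36.7%, Unity 14/55 = 25.5% → Providence
Mild: Providence 52/74 = 70.3%, Unity 812/1403 = 57.9% → Providence
Overall: Providence 401/1024 = 39.2%, Unity 826/1458 = 56.7% → Unity
Providence wins each case group but Unity wins overall — the comparison reverses. Providence's patients skew toward moderate, which has a lower base rate.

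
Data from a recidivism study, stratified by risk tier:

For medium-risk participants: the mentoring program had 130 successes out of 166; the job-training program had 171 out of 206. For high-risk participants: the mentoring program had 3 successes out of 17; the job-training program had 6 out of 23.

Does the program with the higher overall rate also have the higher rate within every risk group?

Medium-risk: the mentoring program 130/166 = 78.3%, the job-training program 171/206 = 83.0% → the job-training program
High-risk: the mentoring program 3/17 = 17.6%, the job-training program 6/23 = 26.1% → the job-training program
Overall: the mentoring program 133/183 = 72.7%, the job-training program 177/229 = 77.3% → the job-training program
The job-training program wins overall and in every risk group — no reversal.

Yes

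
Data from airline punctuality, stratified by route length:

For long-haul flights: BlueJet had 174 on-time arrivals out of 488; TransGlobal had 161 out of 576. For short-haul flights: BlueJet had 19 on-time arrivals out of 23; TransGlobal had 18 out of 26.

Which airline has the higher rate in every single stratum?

Long-haul: BlueJet 174/488 = 35.7%, TransGlobal 161/576 = 28.0% → BlueJet
Short-haul: BlueJet 19/23 = 82.6%, TransGlobal 18/26 = 69.2% → BlueJet
BlueJet has the higher rate in both groups.

BlueJet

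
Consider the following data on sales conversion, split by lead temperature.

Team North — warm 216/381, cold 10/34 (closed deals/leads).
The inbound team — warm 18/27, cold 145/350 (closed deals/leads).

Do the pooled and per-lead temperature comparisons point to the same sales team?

No

Warm: Team North 216/381 = 56.7%, the inbound team 18/27 = 66.7% → the inbound team
Cold: Team North 10/34 = 29.4%, the inbound team 145/350 = 41.4% → the inbound team
Overall: Team North 226/415 = 54.5%, the inbound team 163/377 = 43.2% → Team North
The inbound team wins each lead group but Team North wins overall — the comparison reverses. The inbound team's leads skew toward cold, which has a lower base rate.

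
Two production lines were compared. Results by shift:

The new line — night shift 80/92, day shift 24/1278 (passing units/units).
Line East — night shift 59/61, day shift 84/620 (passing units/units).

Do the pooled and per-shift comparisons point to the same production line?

Night shift: the new line 80/92 = 87.0%, Line East 59/61 = 96.7% → Line East
Day shift: the new line 24/1278 = 1.9%, Line East 84/620 = 13.5% → Line East
Overall: the new line 104/1370 = 7.6%, Line East 143/681 = 21.0% → Line East
Line East wins overall and in every shift group — no reversal.

Yes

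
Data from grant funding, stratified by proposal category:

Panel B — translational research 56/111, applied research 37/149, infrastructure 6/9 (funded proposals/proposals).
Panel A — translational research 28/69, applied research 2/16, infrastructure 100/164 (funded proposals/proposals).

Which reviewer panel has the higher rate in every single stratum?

Translational research: Panel B 56/111 = 50.5%, Panel A 28/69 = 40.6% → Panel B
Applied research: Panel B 37/149 = 24.8%, Panel A 2/16 = 12.5% → Panel B
Infrastructure: Panel B 6/9 = 66.7%, Panel A 100/164 = 61.0% → Panel B
Panel B has the higher rate in all 3 groups.

Panel B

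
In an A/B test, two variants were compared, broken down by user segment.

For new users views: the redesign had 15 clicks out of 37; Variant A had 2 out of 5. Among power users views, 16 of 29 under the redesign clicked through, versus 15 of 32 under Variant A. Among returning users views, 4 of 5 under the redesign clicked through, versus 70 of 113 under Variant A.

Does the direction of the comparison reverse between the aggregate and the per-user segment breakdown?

Yes

New users: the redesign 15/37 = 40.5%, Variant A 2/5 = 40.0% → the redesign
Power users: the redesign 16/29 = 55.2%, Variant A 15/32 = 46.9% → the redesign
Returning users: the redesign 4/5 = 80.0%, Variant A 70/113 = 61.9% → the redesign
Overall: the redesign 35/71 = 49.3%, Variant A 87/150 = 58.0% → Variant A
The redesign wins each user group but Variant A wins overall — the comparison reverses. The redesign's views skew toward new users, which has a lower base rate.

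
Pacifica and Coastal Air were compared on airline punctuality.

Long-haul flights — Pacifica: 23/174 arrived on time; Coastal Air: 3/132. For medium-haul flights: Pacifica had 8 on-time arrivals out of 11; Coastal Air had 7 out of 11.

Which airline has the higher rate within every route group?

Pacifica

Long-haul: Pacifica 23/174 = 13.2%, Coastal Air 3/132 = 2.3% → Pacifica
Medium-haul: Pacifica 8/11 = 72.7%, Coastal Air 7/11 = 63.6% → Pacifica
Pacifica has the higher rate in both groups.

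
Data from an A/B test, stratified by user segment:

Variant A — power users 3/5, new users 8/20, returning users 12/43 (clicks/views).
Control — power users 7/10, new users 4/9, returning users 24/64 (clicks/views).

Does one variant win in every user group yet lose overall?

No

Power users: Variant A 3/5 = 60.0%, Control 7/10 = 70.0% → Control
New users: Variant A 8/20 = 40.0%, Control 4/9 = 44.4% → Control
Returning users: Variant A 12/43 = 27.9%, Control 24/64 = 37.5% → Control
Overall: Variant A 23/68 = 33.8%, Control 35/83 = 42.2% → Control
Control wins overall and in every user group — no reversal.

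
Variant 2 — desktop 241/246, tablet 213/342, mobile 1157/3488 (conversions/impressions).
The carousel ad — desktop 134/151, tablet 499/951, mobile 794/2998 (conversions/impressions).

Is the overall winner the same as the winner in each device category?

Yes

Desktop: Variant 2 241/246 = 98.0%, the carousel ad 134/151 = 88.7% → Variant 2
Tablet: Variant 2 213/342 = 62.3%, the carousel ad 499/951 = 52.5% → Variant 2
Mobile: Variant 2 1157/3488 = 33.2%, the carousel ad 794/2998 = 26.5% → Variant 2
Overall: Variant 2 1611/4076 = 39.5%, the carousel ad 1427/4100 = 34.8% → Variant 2
Variant 2 wins overall and in every device group — no reversal.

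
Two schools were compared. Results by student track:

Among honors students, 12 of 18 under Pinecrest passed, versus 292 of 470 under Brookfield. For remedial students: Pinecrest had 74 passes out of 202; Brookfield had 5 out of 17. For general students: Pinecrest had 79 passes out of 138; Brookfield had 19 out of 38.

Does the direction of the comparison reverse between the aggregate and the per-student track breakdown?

Honors: Pinecrest 12/18 = 66.7%, Brookfield 292/470 = 62.1% → Pinecrest
Remedial: Pinecrest 74/202 = 36.6%, Brookfield 5/17 = 29.4% → Pinecrest
General: Pinecrest 79/138 = 57.2%, Brookfield 19/38 = 50.0% → Pinecrest
Overall: Pinecrest 165/358 = 46.1%, Brookfield 316/525 = 60.2% → Brookfield
Pinecrest wins each student group but Brookfield wins overall — the comparison reverses. Pinecrest's students skew toward remedial, which has a lower base rate.

Yes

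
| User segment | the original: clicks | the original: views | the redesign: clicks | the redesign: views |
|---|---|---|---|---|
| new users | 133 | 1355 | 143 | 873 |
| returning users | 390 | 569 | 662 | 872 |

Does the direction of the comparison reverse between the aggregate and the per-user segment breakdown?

No

New users: the original 133/1355 = 9.8%, the redesign 143/873 = 16.4% → the redesign
Returning users: the original 390/569 = 68.5%, the redesign 662/872 = 75.9% → the redesign
Overall: the original 523/1924 = 27.2%, the redesign 805/1745 = 46.1% → the redesign
The redesign wins overall and in every user group — no reversal.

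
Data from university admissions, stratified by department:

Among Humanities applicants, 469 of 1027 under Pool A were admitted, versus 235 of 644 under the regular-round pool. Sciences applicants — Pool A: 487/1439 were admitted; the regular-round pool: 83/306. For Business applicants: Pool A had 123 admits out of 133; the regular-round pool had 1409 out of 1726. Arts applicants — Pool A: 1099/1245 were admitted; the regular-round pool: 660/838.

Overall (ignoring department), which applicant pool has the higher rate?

Humanities: Pool A 469/1027 = 45.7%, the regular-round pool 235/644 = 36.5% → Pool A
Sciences: Pool A 487/1439 = 33.8%, the regular-round pool 83/306 = 27.1% → Pool A
Business: Pool A 123/133 = 92.5%, the regular-round pool 1409/1726 = 81.6% → Pool A
Arts: Pool A 1099/1245 = 88.3%, the regular-round pool 660/838 = 78.8% → Pool A
Overall: Pool A 2178/3844 = 56.7%, the regular-round pool 2387/3514 = 67.9% → the regular-round pool
(Pool A wins every department group but the regular-round pool wins overall — Pool A's applicants skew toward the low-rate Sciences group.)

the regular-round pool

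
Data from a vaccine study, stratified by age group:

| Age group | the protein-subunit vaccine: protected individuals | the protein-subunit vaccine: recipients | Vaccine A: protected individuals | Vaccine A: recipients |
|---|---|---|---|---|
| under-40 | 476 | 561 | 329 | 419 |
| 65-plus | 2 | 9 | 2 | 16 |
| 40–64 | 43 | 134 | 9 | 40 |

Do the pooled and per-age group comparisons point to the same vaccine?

Under-40: the protein-subunit vaccine 476/561 = 84.8%, Vaccine A 329/419 = 78.5% → the protein-subunit vaccine
65-plus: the protein-subunit vaccine 2/9 = 22.2%, Vaccine A 2/16 = 12.5% → the protein-subunit vaccine
40–64: the protein-subunit vaccine 43/134 = 32.1%, Vaccine A 9/40 = 22.5% → the protein-subunit vaccine
Overall: the protein-subunit vaccine 521/704 = 74.0%, Vaccine A 340/475 = 71.6% → the protein-subunit vaccine
The protein-subunit vaccine wins overall and in every age group — no reversal.

Yes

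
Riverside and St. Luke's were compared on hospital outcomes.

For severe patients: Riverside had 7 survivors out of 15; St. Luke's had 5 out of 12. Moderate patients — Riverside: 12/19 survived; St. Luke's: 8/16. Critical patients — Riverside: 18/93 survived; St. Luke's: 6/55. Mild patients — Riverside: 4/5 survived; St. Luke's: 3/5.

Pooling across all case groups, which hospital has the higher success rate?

Riverside

Severe: Riverside 7/15 = 46.7%, St. Luke's 5/12 = 41.7% → Riverside
Moderate: Riverside 12/19 = 63.2%, St. Luke's 8/16 = 50.0% → Riverside
Critical: Riverside 18/93 = 19.4%, St. Luke's 6/55 = 10.9% → Riverside
Mild: Riverside 4/5 = 80.0%, St. Luke's 3/5 = 60.0% → Riverside
Overall: Riverside 41/132 = 31.1%, St. Luke's 22/88 = 25.0% → Riverside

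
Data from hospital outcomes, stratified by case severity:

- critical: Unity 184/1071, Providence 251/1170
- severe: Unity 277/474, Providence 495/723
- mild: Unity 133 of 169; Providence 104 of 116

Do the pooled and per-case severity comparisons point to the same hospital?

Critical: Unity 184/1071 = 17.2%, Providence 251/1170 = 21.5% → Providence
Severe: Unity 277/474 = 58.4%, Providence 495/723 = 68.5% → Providence
Mild: Unity 133/169 = 78.7%, Providence 104/116 = 89.7% → Providence
Overall: Unity 594/1714 = 34.7%, Providence 850/2009 = 42.3% → Providence
Providence wins overall and in every case group — no reversal.

Yes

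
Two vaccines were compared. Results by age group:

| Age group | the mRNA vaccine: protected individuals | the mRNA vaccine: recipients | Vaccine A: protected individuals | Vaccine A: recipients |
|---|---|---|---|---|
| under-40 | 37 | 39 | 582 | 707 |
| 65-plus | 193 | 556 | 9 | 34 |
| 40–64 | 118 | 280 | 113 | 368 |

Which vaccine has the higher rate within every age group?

the mRNA vaccine

Under-40: the mRNA vaccine 37/39 = 94.9%, Vaccine A 582/707 = 82.3% → the mRNA vaccine
65-plus: the mRNA vaccine 193/556 = 34.7%, Vaccine A 9/34 = 26.5% → the mRNA vaccine
40–64: the mRNA vaccine 118/280 = 42.1%, Vaccine A 113/368 = 30.7% → the mRNA vaccine
The mRNA vaccine has the higher rate in all 3 groups.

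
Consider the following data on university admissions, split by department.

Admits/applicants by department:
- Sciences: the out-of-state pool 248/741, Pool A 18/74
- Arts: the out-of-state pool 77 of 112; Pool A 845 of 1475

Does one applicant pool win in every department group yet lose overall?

Yes

Sciences: the out-of-state pool 248/741 = 33.5%, Pool A 18/74 = 24.3% → the out-of-state pool
Arts: the out-of-state pool 77/112 = 68.8%, Pool A 845/1475 = 57.3% → the out-of-state pool
Overall: the out-of-state pool 325/853 = 38.1%, Pool A 863/1549 = 55.7% → Pool A
The out-of-state pool wins each department group but Pool A wins overall — the comparison reverses. The out-of-state pool's applicants skew toward Sciences, which has a lower base rate.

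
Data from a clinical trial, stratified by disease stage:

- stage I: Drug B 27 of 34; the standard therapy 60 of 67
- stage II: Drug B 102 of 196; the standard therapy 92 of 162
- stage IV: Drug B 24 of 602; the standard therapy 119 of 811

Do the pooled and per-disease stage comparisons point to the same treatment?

Yes

Stage I: Drug B 27/34 = 79.4%, the standard therapy 60/67 = 89.6% → the standard therapy
Stage II: Drug B 102/196 = 52.0%, the standard therapy 92/162 = 56.8% → the standard therapy
Stage IV: Drug B 24/602 = 4.0%, the standard therapy 119/811 = 14.7% → the standard therapy
Overall: Drug B 153/832 = 18.4%, the standard therapy 271/1040 = 26.1% → the standard therapy
The standard therapy wins overall and in every disease group — no reversal.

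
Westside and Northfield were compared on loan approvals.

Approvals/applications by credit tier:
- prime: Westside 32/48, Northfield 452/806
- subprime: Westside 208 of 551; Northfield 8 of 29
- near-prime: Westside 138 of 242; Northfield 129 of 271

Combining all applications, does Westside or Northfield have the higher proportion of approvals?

Northfield

Prime: Westside 32/48 = 66.7%, Northfield 452/806 = 56.1% → Westside
Subprime: Westside 208/551 = 37.7%, Northfield 8/29 = 27.6% → Westside
Near-prime: Westside 138/242 = 57.0%, Northfield 129/271 = 47.6% → Westside
Overall: Westside 378/841 = 44.9%, Northfield 589/1106 = 53.3% → Northfield
(Westside wins every credit group but Northfield wins overall — Westside's applications skew toward the low-rate subprime group.)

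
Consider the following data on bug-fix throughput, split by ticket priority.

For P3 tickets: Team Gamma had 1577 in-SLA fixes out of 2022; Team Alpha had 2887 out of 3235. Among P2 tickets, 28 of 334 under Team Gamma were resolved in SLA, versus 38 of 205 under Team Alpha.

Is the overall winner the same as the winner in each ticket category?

Yes

P3: Team Gamma 1577/2022 = 78.0%, Team Alpha 2887/3235 = 89.2% → Team Alpha
P2: Team Gamma 28/334 = 8.4%, Team Alpha 38/205 = 18.5% → Team Alpha
Overall: Team Gamma 1605/2356 = 68.1%, Team Alpha 2925/3440 = 85.0% → Team Alpha
Team Alpha wins overall and in every ticket group — no reversal.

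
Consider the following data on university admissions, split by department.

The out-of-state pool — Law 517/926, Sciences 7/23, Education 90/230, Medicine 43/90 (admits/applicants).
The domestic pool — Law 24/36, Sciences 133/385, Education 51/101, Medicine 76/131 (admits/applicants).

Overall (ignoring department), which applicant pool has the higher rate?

the out-of-state pool

Law: the out-of-state pool 517/926 = 55.8%, the domestic pool 24/36 = 66.7% → the domestic pool
Sciences: the out-of-state pool 7/23 = 30.4%, the domestic pool 133/385 = 34.5% → the domestic pool
Education: the out-of-state pool 90/230 = 39.1%, the domestic pool 51/101 = 50.5% → the domestic pool
Medicine: the out-of-state pool 43/90 = 47.8%, the domestic pool 76/131 = 58.0% → the domestic pool
Overall: the out-of-state pool 657/1269 = 51.8%, the domestic pool 284/653 = 43.5% → the out-of-state pool
(The domestic pool wins every department group but the out-of-state pool wins overall — the domestic pool's applicants skew toward the low-rate Sciences group.)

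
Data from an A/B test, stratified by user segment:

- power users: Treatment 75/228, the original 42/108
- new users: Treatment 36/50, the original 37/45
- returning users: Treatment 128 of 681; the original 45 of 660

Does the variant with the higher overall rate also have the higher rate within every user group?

Power users: Treatment 75/228 = 32.9%, the original 42/108 = 38.9% → the original
New users: Treatment 36/50 = 72.0%, the original 37/45 = 82.2% → the original
Returning users: Treatment 128/681 = 18.8%, the original 45/660 = 6.8% → Treatment
Overall: Treatment 239/959 = 24.9%, the original 124/813 = 15.3% → Treatment
Neither sweeps: Treatment wins 1 of 3 groups, the original wins 2. Treatment wins overall but not every group — no Simpson reversal.

No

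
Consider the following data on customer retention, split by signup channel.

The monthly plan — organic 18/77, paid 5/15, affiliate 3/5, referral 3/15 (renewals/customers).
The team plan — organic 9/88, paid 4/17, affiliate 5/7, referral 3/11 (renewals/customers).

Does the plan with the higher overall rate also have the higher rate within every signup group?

No

Organic: the monthly plan 18/77 = 23.4%, the team plan 9/88 = 10.2% → the monthly plan
Paid: the monthly plan 5/15 = 33.3%, the team plan 4/17 = 23.5% → the monthly plan
Affiliate: the monthly plan 3/5 = 60.0%, the team plan 5/7 = 71.4% → the team plan
Referral: the monthly plan 3/15 = 20.0%, the team plan 3/11 = 27.3% → the team plan
Overall: the monthly plan 29/112 = 25.9%, the team plan 21/123 = 17.1% → the monthly plan
Neither sweeps: the monthly plan wins 2 of 4 groups, the team plan wins 2. The monthly plan wins overall but not every group — no Simpson reversal.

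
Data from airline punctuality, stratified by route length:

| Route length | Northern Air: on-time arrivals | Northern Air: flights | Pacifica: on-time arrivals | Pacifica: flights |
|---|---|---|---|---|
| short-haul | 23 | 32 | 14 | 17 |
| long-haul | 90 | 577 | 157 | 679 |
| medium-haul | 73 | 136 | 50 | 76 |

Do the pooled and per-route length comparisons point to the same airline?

Short-haul: Northern Air 23/32 = 71.9%, Pacifica 14/17 = 82.4% → Pacifica
Long-haul: Northern Air 90/577 = 15.6%, Pacifica 157/679 = 23.1% → Pacifica
Medium-haul: Northern Air 73/136 = 53.7%, Pacifica 50/76 = 65.8% → Pacifica
Overall: Northern Air 186/745 = 25.0%, Pacifica 221/772 = 28.6% → Pacifica
Pacifica wins overall and in every route group — no reversal.

Yes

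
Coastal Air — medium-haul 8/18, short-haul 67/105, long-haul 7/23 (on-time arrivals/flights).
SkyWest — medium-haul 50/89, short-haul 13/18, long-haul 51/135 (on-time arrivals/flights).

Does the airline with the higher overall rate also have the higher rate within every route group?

Medium-haul: Coastal Air 8/18 = 44.4%, SkyWest 50/89 = 56.2% → SkyWest
Short-haul: Coastal Air 67/105 = 63.8%, SkyWest 13/18 = 72.2% → SkyWest
Long-haul: Coastal Air 7/23 = 30.4%, SkyWest 51/135 = 37.8% → SkyWest
Overall: Coastal Air 82/146 = 56.2%, SkyWest 114/242 = 47.1% → Coastal Air
SkyWest wins each route group but Coastal Air wins overall — the comparison reverses. SkyWest's flights skew toward long-haul, which has a lower base rate.

No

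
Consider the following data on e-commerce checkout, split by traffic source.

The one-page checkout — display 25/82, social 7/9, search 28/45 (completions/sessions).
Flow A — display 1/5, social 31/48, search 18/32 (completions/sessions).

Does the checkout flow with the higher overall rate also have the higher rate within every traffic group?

Display: the one-page checkout 25/82 = 30.5%, Flow A 1/5 = 20.0% → the one-page checkout
Social: the one-page checkout 7/9 = 77.8%, Flow A 31/48 = 64.6% → the one-page checkout
Search: the one-page checkout 28/45 = 62.2%, Flow A 18/32 = 56.2% → the one-page checkout
Overall: the one-page checkout 60/136 = 44.1%, Flow A 50/85 = 58.8% → Flow A
The one-page checkout wins each traffic group but Flow A wins overall — the comparison reverses. The one-page checkout's sessions skew toward display, which has a lower base rate.

No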